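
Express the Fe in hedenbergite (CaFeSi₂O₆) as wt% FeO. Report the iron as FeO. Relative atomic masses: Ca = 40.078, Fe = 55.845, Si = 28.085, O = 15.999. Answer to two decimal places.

Molar mass of CaFeSi₂O₆ = 1·40.078 + 1·55.845 + 2·28.085 + 6·15.999 = 248.087 g/mol.
Each formula unit contains 1 Fe, equivalent to 1/1 = 1.0000 mol FeO.
M(FeO) = 1×55.845 + 1×15.999 = 71.844 g/mol.
Mass of FeO per formula unit = 1.0000 × 71.844 = 71.844 g.
FeO wt% = 71.844 / 248.087 × 100 = 28.96%.

28.96 wt%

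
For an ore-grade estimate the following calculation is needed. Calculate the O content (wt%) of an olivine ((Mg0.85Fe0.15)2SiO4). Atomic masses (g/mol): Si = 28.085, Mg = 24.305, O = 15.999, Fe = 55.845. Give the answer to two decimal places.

42.62 wt%

Formula mass = 1.70*24.305 + 0.30*55.845 + 1*28.085 + 4*15.999 = 150.153 g/mol, of which 63.996 g is O.
So O makes up 63.996/150.153 = 0.4262 of the mass, i.e. 42.62%.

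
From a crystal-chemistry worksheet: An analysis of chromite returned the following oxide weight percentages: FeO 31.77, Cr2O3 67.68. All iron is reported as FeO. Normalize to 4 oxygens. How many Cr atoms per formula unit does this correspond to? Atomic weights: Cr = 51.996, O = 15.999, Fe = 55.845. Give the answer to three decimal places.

2.003 Cr apfu

FeO (M=71.844): mol = 0.44221; Fe = 0.44221, O = 0.44221.
Cr2O3 (M=151.989): mol = 0.44530; Cr = 0.89060, O = 1.33590.
ΣO = 1.77811; factor = 4/ΣO = 2.24958.
Cr apfu = 0.89060 × 2.24958 = 2.003.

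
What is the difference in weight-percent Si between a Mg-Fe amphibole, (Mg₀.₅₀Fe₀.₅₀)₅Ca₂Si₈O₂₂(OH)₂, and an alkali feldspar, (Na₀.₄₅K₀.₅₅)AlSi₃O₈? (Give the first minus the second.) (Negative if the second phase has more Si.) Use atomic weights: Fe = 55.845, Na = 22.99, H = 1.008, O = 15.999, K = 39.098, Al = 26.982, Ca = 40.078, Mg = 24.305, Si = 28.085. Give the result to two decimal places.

-5.87 percentage points

M((Mg₀.₅₀Fe₀.₅₀)₅Ca₂Si₈O₂₂(OH)₂) = 891.203 g/mol, so wt% Si = 224.680/891.203 × 100 = 25.21%.
M((Na₀.₄₅K₀.₅₅)AlSi₃O₈) = 271.078 g/mol, so wt% Si = 84.255/271.078 × 100 = 31.08%.
25.21 − 31.08 = -5.87 pp.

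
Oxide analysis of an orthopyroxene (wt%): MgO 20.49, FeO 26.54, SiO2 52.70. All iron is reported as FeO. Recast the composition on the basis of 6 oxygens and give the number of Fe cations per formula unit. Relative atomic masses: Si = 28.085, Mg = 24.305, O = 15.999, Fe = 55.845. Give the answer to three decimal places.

MgO (M=40.304): mol = 0.50839; Mg = 0.50839, O = 0.50839.
FeO (M=71.844): mol = 0.36941; Fe = 0.36941, O = 0.36941.
SiO2 (M=60.083): mol = 0.87712; Si = 0.87712, O = 1.75424.
ΣO = 2.63204; factor = 6/ΣO = 2.27960.
Fe apfu = 0.36941 × 2.27960 = 0.842.

0.842 Fe apfu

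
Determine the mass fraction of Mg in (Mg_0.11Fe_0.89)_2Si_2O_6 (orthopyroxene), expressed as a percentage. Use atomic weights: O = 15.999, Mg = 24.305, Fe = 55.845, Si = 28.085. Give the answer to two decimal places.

Molar mass of (Mg_0.11Fe_0.89)_2Si_2O_6: 0.22·24.305 + 1.78·55.845 + 2·28.085 + 6·15.999 = 256.915 g/mol.
Mass of Mg per formula unit: 0.22 × 24.305 = 5.347 g.
Weight fraction Mg = 5.347 / 256.915 = 0.0208.

2.08 wt%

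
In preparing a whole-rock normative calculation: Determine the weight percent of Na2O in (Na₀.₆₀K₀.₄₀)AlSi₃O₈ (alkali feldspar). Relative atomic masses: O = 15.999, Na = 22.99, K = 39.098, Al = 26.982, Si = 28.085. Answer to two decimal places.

6.92 wt%

Molar mass of (Na₀.₆₀K₀.₄₀)AlSi₃O₈ = 0.60×22.99 + 0.40×39.098 + 1×26.982 + 3×28.085 + 8×15.999 = 268.662 g/mol.
Each formula unit contains 0.60 Na, equivalent to 0.60/2 = 0.3000 mol Na2O.
M(Na2O) = 2×22.99 + 1×15.999 = 61.979 g/mol.
Mass of Na2O per formula unit = 0.3000 × 61.979 = 18.594 g.
Na2O wt% = 18.594 / 268.662 × 100 = 6.92%.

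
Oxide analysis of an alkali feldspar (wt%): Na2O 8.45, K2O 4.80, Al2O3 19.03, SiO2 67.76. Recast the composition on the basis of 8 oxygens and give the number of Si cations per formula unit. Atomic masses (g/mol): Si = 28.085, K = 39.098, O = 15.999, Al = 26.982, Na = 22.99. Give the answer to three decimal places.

Na2O (M=61.979): mol = 0.13634; Na = 0.27268, O = 0.13634.
K2O (M=94.195): mol = 0.05096; K = 0.10192, O = 0.05096.
Al2O3 (M=101.961): mol = 0.18664; Al = 0.37328, O = 0.55992.
SiO2 (M=60.083): mol = 1.12777; Si = 1.12777, O = 2.25554.
ΣO = 3.00276; factor = 8/ΣO = 2.66422.
Si apfu = 1.12777 × 2.66422 = 3.005.

3.005 Si apfu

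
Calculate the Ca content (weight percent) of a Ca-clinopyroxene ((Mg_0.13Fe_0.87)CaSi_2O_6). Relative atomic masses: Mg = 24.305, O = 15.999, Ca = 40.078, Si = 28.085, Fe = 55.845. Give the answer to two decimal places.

16.43 weight percent

M((Mg_0.13Fe_0.87)CaSi_2O_6) = 243.987 g/mol.
Ca contributes 1 × 40.078 = 40.078 g per mole.
40.078/243.987 = 0.1643 → 16.43%.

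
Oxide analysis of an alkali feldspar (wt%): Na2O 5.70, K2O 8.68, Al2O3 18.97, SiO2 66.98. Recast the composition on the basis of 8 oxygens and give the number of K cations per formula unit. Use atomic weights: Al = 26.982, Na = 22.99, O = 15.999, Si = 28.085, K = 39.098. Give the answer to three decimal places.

Na2O: 5.70/61.979 = 0.09197 mol → 0.18394 mol Na, 0.09197 mol O.
K2O: 8.68/94.195 = 0.09215 mol → 0.18430 mol K, 0.09215 mol O.
Al2O3: 18.97/101.961 = 0.18605 mol → 0.37210 mol Al, 0.55815 mol O.
SiO2: 66.98/60.083 = 1.11479 mol → 1.11479 mol Si, 2.22958 mol O.
Total oxygen = 2.97185 mol. Normalization factor = 8/2.97185 = 2.69193.
K per 8 O = 0.18430 × 2.69193 = 0.496.

0.496 K apfu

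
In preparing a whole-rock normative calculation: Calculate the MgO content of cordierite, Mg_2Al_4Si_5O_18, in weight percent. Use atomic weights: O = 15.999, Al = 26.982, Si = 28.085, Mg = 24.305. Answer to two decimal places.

M(Mg_2Al_4Si_5O_18) = 584.945 g/mol; M(MgO) = 40.304 g/mol.
Moles MgO per formula unit = 2 Mg ÷ 1 = 2.0000.
MgO fraction = (2.0000 × 40.304) / 584.945 = 80.608/584.945 = 0.1378.

13.78 wt%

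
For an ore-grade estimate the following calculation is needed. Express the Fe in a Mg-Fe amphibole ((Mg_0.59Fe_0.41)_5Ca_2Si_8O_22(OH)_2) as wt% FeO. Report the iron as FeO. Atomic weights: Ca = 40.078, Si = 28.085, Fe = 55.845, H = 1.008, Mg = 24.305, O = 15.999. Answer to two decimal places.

Formula mass = 877.010 g/mol.
2.05 Fe → 2.0500 mol FeO per formula unit; M(FeO) = 71.844, so FeO mass = 147.280 g.
147.280/877.010 × 100 = 16.79 wt%.

16.79 wt%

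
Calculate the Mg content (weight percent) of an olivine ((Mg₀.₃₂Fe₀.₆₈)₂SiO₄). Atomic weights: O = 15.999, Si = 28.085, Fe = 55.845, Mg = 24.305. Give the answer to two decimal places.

8.47 weight percent

Molar mass of (Mg₀.₃₂Fe₀.₆₈)₂SiO₄: 0.64*24.305 + 1.36*55.845 + 1*28.085 + 4*15.999 = 183.585 g/mol.
Mass of Mg per formula unit: 0.64 × 24.305 = 15.555 g.
Weight fraction Mg = 15.555 / 183.585 = 0.0847.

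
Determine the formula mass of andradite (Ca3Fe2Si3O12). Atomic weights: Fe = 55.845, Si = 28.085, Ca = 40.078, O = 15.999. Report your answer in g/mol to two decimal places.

508.17 g/mol

The formula mass is the sum 3*40.078 + 2*55.845 + 3*28.085 + 12*15.999.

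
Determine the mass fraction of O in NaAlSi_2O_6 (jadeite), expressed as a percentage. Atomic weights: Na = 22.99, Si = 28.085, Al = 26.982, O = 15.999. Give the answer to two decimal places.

Formula mass = 1*22.99 + 1*26.982 + 2*28.085 + 6*15.999 = 202.136 g/mol, of which 95.994 g is O.
So O makes up 95.994/202.136 = 0.4749 of the mass, i.e. 47.49%.

47.49 mass %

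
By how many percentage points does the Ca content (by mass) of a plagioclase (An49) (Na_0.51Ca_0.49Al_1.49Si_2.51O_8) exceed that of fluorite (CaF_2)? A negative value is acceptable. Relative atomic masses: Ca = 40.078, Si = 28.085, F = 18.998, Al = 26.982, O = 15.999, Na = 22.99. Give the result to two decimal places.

-44.06 percentage points

Ca in Na_0.51Ca_0.49Al_1.49Si_2.51O_8: molar mass 270.052 g/mol; 0.49×40.078 = 19.638 g → 7.27 wt%.
Ca in CaF_2: molar mass 78.074 g/mol; 1×40.078 = 40.078 g → 51.33 wt%.
Difference = 7.27 − 51.33 = -44.06 percentage points.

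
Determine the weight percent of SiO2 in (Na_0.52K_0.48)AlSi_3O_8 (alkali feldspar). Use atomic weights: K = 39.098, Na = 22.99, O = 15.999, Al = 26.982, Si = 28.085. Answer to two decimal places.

66.77 wt%

Molar mass of (Na_0.52K_0.48)AlSi_3O_8 = 0.52×22.99 + 0.48×39.098 + 1×26.982 + 3×28.085 + 8×15.999 = 269.951 g/mol.
Each formula unit contains 3 Si, equivalent to 3/1 = 3.0000 mol SiO2.
M(SiO2) = 1×28.085 + 2×15.999 = 60.083 g/mol.
Mass of SiO2 per formula unit = 3.0000 × 60.083 = 180.249 g.
SiO2 wt% = 180.249 / 269.951 × 100 = 66.77%.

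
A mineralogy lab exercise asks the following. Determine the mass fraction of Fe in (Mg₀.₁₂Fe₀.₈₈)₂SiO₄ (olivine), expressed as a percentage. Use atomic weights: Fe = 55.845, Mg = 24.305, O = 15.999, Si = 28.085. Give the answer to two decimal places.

Formula mass = 0.24×24.305 + 1.76×55.845 + 1×28.085 + 4×15.999 = 196.201 g/mol, of which 98.287 g is Fe.
So Fe makes up 98.287/196.201 = 0.5010 of the mass, i.e. 50.10%.

50.10 mass %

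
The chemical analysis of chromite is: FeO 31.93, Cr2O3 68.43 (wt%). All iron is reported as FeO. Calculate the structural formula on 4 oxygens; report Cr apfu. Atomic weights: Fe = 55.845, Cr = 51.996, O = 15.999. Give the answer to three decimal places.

2.006 Cr apfu

31.93 wt% FeO ÷ 71.844 g/mol = 0.44444 mol, giving 0.44444 Fe and 0.44444 O.
68.43 wt% Cr2O3 ÷ 151.989 g/mol = 0.45023 mol, giving 0.90046 Cr and 1.35069 O.
Oxygen sums to 1.79513; scaling by 4/1.79513 = 2.22825 puts the formula on 4 O.
Cr: 0.90046 × 2.22825 = 2.006 atoms per formula unit.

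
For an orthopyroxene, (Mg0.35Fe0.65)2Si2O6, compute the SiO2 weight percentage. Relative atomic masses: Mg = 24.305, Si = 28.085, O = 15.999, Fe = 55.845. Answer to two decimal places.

Formula mass = 241.776 g/mol.
2 Si → 2.0000 mol SiO2 per formula unit; M(SiO2) = 60.083, so SiO2 mass = 120.166 g.
120.166/241.776 × 100 = 49.70 wt%.

49.70 wt%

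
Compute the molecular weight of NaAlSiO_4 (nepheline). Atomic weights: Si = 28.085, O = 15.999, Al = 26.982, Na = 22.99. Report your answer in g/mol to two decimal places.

142.05 g/mol

Na: 1 × 22.99 = 22.9900
Al: 1 × 26.982 = 26.9820
Si: 1 × 28.085 = 28.0850
O: 4 × 15.999 = 63.9960
Summing the contributions gives the formula mass.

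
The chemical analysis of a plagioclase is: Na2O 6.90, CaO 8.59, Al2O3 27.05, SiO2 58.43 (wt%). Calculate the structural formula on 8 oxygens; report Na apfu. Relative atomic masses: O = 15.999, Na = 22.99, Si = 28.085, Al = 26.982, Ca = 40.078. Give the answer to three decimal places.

Na2O (M=61.979): mol = 0.11133; Na = 0.22266, O = 0.11133.
CaO (M=56.077): mol = 0.15318; Ca = 0.15318, O = 0.15318.
Al2O3 (M=101.961): mol = 0.26530; Al = 0.53060, O = 0.79590.
SiO2 (M=60.083): mol = 0.97249; Si = 0.97249, O = 1.94498.
ΣO = 3.00539; factor = 8/ΣO = 2.66188.
Na apfu = 0.22266 × 2.66188 = 0.593.

0.593 Na apfu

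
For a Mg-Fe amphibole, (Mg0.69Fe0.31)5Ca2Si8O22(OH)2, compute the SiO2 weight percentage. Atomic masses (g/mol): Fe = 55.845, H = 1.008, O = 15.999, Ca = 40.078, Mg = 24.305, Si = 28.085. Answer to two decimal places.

55.81 wt%

Formula mass = 861.240 g/mol.
8 Si → 8.0000 mol SiO2 per formula unit; M(SiO2) = 60.083, so SiO2 mass = 480.664 g.
480.664/861.240 × 100 = 55.81 wt%.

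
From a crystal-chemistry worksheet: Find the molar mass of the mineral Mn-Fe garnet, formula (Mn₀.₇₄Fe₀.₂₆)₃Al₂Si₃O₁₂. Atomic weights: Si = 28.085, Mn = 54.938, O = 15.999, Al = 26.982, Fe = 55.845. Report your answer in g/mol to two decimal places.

495.73 g/mol

Mn: 2.22 × 54.938 = 121.9624
Fe: 0.78 × 55.845 = 43.5591
Al: 2 × 26.982 = 53.9640
Si: 3 × 28.085 = 84.2550
O: 12 × 15.999 = 191.9880
Summing the contributions gives the formula mass.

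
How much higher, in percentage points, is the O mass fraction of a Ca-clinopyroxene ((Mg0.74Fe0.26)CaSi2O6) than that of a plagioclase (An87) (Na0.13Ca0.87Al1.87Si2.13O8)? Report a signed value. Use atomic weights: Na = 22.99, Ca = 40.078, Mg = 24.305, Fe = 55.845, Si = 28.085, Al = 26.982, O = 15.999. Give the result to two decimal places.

-3.64 percentage points

O in (Mg0.74Fe0.26)CaSi2O6: molar mass 224.747 g/mol; 6×15.999 = 95.994 g → 42.71 wt%.
O in Na0.13Ca0.87Al1.87Si2.13O8: molar mass 276.126 g/mol; 8×15.999 = 127.992 g → 46.35 wt%.
Difference = 42.71 − 46.35 = -3.64 percentage points.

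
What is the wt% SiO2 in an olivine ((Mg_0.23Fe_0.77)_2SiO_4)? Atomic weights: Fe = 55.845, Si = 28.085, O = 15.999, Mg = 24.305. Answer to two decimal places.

31.75 wt%

Formula mass = 189.263 g/mol.
1 Si → 1.0000 mol SiO2 per formula unit; M(SiO2) = 60.083, so SiO2 mass = 60.083 g.
60.083/189.263 × 100 = 31.75 wt%.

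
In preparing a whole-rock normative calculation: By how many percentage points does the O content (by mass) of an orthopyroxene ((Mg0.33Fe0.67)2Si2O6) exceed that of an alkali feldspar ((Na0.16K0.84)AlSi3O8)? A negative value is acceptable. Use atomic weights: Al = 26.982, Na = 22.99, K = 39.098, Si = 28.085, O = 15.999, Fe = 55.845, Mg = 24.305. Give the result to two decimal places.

O in (Mg0.33Fe0.67)2Si2O6: molar mass 243.038 g/mol; 6×15.999 = 95.994 g → 39.50 wt%.
O in (Na0.16K0.84)AlSi3O8: molar mass 275.750 g/mol; 8×15.999 = 127.992 g → 46.42 wt%.
Difference = 39.50 − 46.42 = -6.92 percentage points.

-6.92 percentage points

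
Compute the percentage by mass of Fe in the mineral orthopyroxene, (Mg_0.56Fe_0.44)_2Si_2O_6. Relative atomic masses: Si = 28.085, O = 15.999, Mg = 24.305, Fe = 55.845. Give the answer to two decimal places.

Molar mass of (Mg_0.56Fe_0.44)_2Si_2O_6: 1.12×24.305 + 0.88×55.845 + 2×28.085 + 6×15.999 = 228.529 g/mol.
Mass of Fe per formula unit: 0.88 × 55.845 = 49.144 g.
Weight fraction Fe = 49.144 / 228.529 = 0.2150.

21.50 mass %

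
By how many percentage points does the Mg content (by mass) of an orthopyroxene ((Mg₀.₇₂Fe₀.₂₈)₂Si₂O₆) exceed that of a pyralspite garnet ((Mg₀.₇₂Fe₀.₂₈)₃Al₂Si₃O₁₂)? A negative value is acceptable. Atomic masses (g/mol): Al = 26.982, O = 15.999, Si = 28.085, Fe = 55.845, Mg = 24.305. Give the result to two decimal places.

M((Mg₀.₇₂Fe₀.₂₈)₂Si₂O₆) = 218.436 g/mol, so wt% Mg = 34.999/218.436 × 100 = 16.02%.
M((Mg₀.₇₂Fe₀.₂₈)₃Al₂Si₃O₁₂) = 429.616 g/mol, so wt% Mg = 52.499/429.616 × 100 = 12.22%.
16.02 − 12.22 = 3.80 pp.

3.80 percentage points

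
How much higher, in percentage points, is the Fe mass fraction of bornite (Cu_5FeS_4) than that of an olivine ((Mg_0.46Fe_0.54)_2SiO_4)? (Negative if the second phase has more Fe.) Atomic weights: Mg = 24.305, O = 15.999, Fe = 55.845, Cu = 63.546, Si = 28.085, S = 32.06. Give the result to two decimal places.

First mineral: 55.845 g Fe in 501.815 g formula = 11.13 wt% Fe.
Second mineral: 60.313 g Fe in 174.754 g formula = 34.51 wt% Fe.
11.13% − 34.51% gives a difference of -23.38 percentage points.

-23.38 percentage points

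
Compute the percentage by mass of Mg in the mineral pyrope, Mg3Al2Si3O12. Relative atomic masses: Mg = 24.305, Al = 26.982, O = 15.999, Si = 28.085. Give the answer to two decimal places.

M(Mg3Al2Si3O12) = 403.122 g/mol.
Mg contributes 3 × 24.305 = 72.915 g per mole.
72.915/403.122 = 0.1809 → 18.09%.

18.09 wt%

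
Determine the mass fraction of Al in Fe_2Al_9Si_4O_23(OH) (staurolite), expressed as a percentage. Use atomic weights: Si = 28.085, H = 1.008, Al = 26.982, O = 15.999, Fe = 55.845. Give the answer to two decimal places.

M(Fe_2Al_9Si_4O_23(OH)) = 851.852 g/mol.
Al contributes 9 × 26.982 = 242.838 g per mole.
242.838/851.852 = 0.2851 → 28.51%.

28.51 wt%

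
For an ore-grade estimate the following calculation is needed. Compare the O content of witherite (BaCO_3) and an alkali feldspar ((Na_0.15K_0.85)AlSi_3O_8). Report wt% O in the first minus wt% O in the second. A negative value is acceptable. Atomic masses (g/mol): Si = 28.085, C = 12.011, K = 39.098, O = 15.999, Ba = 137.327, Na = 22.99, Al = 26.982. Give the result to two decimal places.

First mineral: 47.997 g O in 197.335 g formula = 24.32 wt% O.
Second mineral: 127.992 g O in 275.911 g formula = 46.39 wt% O.
24.32% − 46.39% gives a difference of -22.07 percentage points.

-22.07 percentage points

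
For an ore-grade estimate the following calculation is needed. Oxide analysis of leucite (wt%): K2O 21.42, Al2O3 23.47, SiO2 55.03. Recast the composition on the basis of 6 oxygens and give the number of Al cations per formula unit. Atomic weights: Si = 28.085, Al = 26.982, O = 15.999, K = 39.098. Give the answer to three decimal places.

K2O: 21.42/94.195 = 0.22740 mol → 0.45480 mol K, 0.22740 mol O.
Al2O3: 23.47/101.961 = 0.23019 mol → 0.46038 mol Al, 0.69057 mol O.
SiO2: 55.03/60.083 = 0.91590 mol → 0.91590 mol Si, 1.83180 mol O.
Total oxygen = 2.74977 mol. Normalization factor = 6/2.74977 = 2.18200.
Al per 6 O = 0.46038 × 2.18200 = 1.005.

1.005 Al apfu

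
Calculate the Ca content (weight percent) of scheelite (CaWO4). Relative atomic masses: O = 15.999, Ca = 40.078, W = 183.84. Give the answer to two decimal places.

M(CaWO4) = 287.914 g/mol.
Ca contributes 1 × 40.078 = 40.078 g per mole.
40.078/287.914 = 0.1392 → 13.92%.

13.92 weight percent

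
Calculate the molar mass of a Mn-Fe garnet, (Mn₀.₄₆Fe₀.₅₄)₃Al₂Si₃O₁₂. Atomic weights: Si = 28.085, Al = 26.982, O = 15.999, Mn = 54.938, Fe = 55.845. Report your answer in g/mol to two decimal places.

496.49 g/mol

The formula mass is the sum 1.38×54.938 + 1.62×55.845 + 2×26.982 + 3×28.085 + 12×15.999.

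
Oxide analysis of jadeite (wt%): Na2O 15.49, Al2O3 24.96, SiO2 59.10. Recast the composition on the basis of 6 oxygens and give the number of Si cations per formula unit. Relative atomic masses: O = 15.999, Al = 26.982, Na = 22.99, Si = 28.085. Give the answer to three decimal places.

2.000 Si apfu

15.49 wt% Na2O ÷ 61.979 g/mol = 0.24992 mol, giving 0.49984 Na and 0.24992 O.
24.96 wt% Al2O3 ÷ 101.961 g/mol = 0.24480 mol, giving 0.48960 Al and 0.73440 O.
59.10 wt% SiO2 ÷ 60.083 g/mol = 0.98364 mol, giving 0.98364 Si and 1.96728 O.
Oxygen sums to 2.95160; scaling by 6/2.95160 = 2.03280 puts the formula on 6 O.
Si: 0.98364 × 2.03280 = 2.000 atoms per formula unit.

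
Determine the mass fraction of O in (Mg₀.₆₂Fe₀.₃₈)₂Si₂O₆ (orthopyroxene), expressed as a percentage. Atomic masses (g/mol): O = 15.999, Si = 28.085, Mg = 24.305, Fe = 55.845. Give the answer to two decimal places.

42.71 weight percent

Molar mass of (Mg₀.₆₂Fe₀.₃₈)₂Si₂O₆: 1.24×24.305 + 0.76×55.845 + 2×28.085 + 6×15.999 = 224.744 g/mol.
Mass of O per formula unit: 6 × 15.999 = 95.994 g.
Weight fraction O = 95.994 / 224.744 = 0.4271.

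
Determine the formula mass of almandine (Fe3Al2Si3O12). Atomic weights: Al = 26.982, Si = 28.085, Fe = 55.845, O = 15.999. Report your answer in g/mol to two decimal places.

M = 3×55.845 + 2×26.982 + 3×28.085 + 12×15.999

497.74 g/mol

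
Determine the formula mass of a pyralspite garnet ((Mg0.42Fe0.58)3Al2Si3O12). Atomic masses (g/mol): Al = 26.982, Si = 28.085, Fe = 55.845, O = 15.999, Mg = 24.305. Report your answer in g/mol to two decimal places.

M = 1.26·24.305 + 1.74·55.845 + 2·26.982 + 3·28.085 + 12·15.999

458.00 g/mol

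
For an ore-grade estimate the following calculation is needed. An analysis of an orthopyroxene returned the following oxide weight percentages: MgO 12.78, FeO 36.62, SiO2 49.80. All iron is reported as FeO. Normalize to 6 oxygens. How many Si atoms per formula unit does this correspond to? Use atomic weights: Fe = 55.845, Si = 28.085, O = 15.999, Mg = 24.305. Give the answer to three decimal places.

2.002 Si apfu

MgO (M=40.304): mol = 0.31709; Mg = 0.31709, O = 0.31709.
FeO (M=71.844): mol = 0.50972; Fe = 0.50972, O = 0.50972.
SiO2 (M=60.083): mol = 0.82885; Si = 0.82885, O = 1.65770.
ΣO = 2.48451; factor = 6/ΣO = 2.41496.
Si apfu = 0.82885 × 2.41496 = 2.002.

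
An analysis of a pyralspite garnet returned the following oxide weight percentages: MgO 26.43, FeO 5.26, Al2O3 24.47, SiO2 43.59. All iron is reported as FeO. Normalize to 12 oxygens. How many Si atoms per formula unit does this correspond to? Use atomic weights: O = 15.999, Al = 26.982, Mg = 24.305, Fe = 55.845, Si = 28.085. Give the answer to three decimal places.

26.43 wt% MgO ÷ 40.304 g/mol = 0.65577 mol, giving 0.65577 Mg and 0.65577 O.
5.26 wt% FeO ÷ 71.844 g/mol = 0.07321 mol, giving 0.07321 Fe and 0.07321 O.
24.47 wt% Al2O3 ÷ 101.961 g/mol = 0.23999 mol, giving 0.47998 Al and 0.71997 O.
43.59 wt% SiO2 ÷ 60.083 g/mol = 0.72550 mol, giving 0.72550 Si and 1.45100 O.
Oxygen sums to 2.89995; scaling by 12/2.89995 = 4.13800 puts the formula on 12 O.
Si: 0.72550 × 4.13800 = 3.002 atoms per formula unit.

3.002 Si apfu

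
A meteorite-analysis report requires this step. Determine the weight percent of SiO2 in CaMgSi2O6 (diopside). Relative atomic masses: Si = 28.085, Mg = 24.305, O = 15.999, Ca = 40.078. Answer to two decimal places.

55.49 wt%

Molar mass of CaMgSi2O6 = 1·40.078 + 1·24.305 + 2·28.085 + 6·15.999 = 216.547 g/mol.
Each formula unit contains 2 Si, equivalent to 2/1 = 2.0000 mol SiO2.
M(SiO2) = 1×28.085 + 2×15.999 = 60.083 g/mol.
Mass of SiO2 per formula unit = 2.0000 × 60.083 = 120.166 g.
SiO2 wt% = 120.166 / 216.547 × 100 = 55.49%.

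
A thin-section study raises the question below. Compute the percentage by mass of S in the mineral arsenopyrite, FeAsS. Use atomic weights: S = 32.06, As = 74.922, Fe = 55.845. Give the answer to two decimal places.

19.69 weight percent

Formula mass = 1*55.845 + 1*74.922 + 1*32.06 = 162.827 g/mol, of which 32.060 g is S.
So S makes up 32.060/162.827 = 0.1969 of the mass, i.e. 19.69%.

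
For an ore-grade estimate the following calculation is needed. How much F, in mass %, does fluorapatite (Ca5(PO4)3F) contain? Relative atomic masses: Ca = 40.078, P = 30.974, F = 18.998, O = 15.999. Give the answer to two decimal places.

3.77 mass %

Molar mass of Ca5(PO4)3F: 5·40.078 + 3·30.974 + 12·15.999 + 1·18.998 = 504.298 g/mol.
Mass of F per formula unit: 1 × 18.998 = 18.998 g.
Weight fraction F = 18.998 / 504.298 = 0.0377.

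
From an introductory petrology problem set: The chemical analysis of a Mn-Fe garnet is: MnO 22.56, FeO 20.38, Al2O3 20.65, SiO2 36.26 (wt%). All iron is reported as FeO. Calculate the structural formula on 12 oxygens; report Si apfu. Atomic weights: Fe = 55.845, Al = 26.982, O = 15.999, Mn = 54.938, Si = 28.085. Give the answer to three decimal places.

22.56 wt% MnO ÷ 70.937 g/mol = 0.31803 mol, giving 0.31803 Mn and 0.31803 O.
20.38 wt% FeO ÷ 71.844 g/mol = 0.28367 mol, giving 0.28367 Fe and 0.28367 O.
20.65 wt% Al2O3 ÷ 101.961 g/mol = 0.20253 mol, giving 0.40506 Al and 0.60759 O.
36.26 wt% SiO2 ÷ 60.083 g/mol = 0.60350 mol, giving 0.60350 Si and 1.20700 O.
Oxygen sums to 2.41629; scaling by 12/2.41629 = 4.96629 puts the formula on 12 O.
Si: 0.60350 × 4.96629 = 2.997 atoms per formula unit.

2.997 Si apfu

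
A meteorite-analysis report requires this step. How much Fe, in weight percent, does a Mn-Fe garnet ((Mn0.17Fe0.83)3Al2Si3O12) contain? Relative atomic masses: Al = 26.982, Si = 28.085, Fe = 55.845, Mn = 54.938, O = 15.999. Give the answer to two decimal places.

M((Mn0.17Fe0.83)3Al2Si3O12) = 497.279 g/mol.
Fe contributes 2.49 × 55.845 = 139.054 g per mole.
139.054/497.279 = 0.2796 → 27.96%.

27.96 weight percent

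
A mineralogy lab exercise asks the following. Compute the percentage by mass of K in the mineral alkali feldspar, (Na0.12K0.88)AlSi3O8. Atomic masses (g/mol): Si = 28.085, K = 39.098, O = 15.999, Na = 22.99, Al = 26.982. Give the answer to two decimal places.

Molar mass of (Na0.12K0.88)AlSi3O8: 0.12·22.99 + 0.88·39.098 + 1·26.982 + 3·28.085 + 8·15.999 = 276.394 g/mol.
Mass of K per formula unit: 0.88 × 39.098 = 34.406 g.
Weight fraction K = 34.406 / 276.394 = 0.1245.

12.45 mass %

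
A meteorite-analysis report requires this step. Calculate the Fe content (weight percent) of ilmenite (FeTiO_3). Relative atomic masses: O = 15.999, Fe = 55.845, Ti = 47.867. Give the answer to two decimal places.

Molar mass of FeTiO_3: 1*55.845 + 1*47.867 + 3*15.999 = 151.709 g/mol.
Mass of Fe per formula unit: 1 × 55.845 = 55.845 g.
Weight fraction Fe = 55.845 / 151.709 = 0.3681.

36.81 weight percent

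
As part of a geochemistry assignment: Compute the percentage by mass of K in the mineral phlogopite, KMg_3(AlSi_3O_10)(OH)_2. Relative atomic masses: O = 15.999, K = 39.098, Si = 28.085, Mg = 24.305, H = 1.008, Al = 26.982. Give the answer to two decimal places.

9.37 weight percent

Formula mass = 1×39.098 + 3×24.305 + 1×26.982 + 3×28.085 + 12×15.999 + 2×1.008 = 417.254 g/mol, of which 39.098 g is K.
So K makes up 39.098/417.254 = 0.0937 of the mass, i.e. 9.37%.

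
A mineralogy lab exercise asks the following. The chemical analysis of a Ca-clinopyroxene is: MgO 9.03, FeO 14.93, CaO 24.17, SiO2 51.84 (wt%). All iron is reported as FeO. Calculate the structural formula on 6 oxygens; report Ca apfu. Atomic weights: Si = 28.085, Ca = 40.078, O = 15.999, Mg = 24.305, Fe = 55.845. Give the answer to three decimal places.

0.999 Ca apfu

9.03 wt% MgO ÷ 40.304 g/mol = 0.22405 mol, giving 0.22405 Mg and 0.22405 O.
14.93 wt% FeO ÷ 71.844 g/mol = 0.20781 mol, giving 0.20781 Fe and 0.20781 O.
24.17 wt% CaO ÷ 56.077 g/mol = 0.43101 mol, giving 0.43101 Ca and 0.43101 O.
51.84 wt% SiO2 ÷ 60.083 g/mol = 0.86281 mol, giving 0.86281 Si and 1.72562 O.
Oxygen sums to 2.58849; scaling by 6/2.58849 = 2.31795 puts the formula on 6 O.
Ca: 0.43101 × 2.31795 = 0.999 atoms per formula unit.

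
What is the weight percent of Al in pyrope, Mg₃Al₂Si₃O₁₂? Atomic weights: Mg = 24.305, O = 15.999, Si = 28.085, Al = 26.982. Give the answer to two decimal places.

Molar mass of Mg₃Al₂Si₃O₁₂: 3×24.305 + 2×26.982 + 3×28.085 + 12×15.999 = 403.122 g/mol.
Mass of Al per formula unit: 2 × 26.982 = 53.964 g.
Weight fraction Al = 53.964 / 403.122 = 0.1339.

13.39 mass %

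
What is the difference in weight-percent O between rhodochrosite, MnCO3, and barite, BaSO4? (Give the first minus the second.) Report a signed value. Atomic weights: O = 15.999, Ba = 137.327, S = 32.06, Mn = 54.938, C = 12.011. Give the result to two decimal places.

14.34 percentage points

M(MnCO3) = 114.946 g/mol, so wt% O = 47.997/114.946 × 100 = 41.76%.
M(BaSO4) = 233.383 g/mol, so wt% O = 63.996/233.383 × 100 = 27.42%.
41.76 − 27.42 = 14.34 pp.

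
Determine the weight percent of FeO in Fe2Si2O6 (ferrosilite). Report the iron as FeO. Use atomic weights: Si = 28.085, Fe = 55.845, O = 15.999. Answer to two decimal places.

54.46 wt%

Molar mass of Fe2Si2O6 = 2·55.845 + 2·28.085 + 6·15.999 = 263.854 g/mol.
Each formula unit contains 2 Fe, equivalent to 2/1 = 2.0000 mol FeO.
M(FeO) = 1×55.845 + 1×15.999 = 71.844 g/mol.
Mass of FeO per formula unit = 2.0000 × 71.844 = 143.688 g.
FeO wt% = 143.688 / 263.854 × 100 = 54.46%.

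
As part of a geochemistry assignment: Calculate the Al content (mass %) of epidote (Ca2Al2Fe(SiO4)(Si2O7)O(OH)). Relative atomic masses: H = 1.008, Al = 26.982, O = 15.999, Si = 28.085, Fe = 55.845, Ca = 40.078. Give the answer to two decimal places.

Formula mass = 2×40.078 + 2×26.982 + 1×55.845 + 3×28.085 + 13×15.999 + 1×1.008 = 483.215 g/mol, of which 53.964 g is Al.
So Al makes up 53.964/483.215 = 0.1117 of the mass, i.e. 11.17%.

11.17 mass %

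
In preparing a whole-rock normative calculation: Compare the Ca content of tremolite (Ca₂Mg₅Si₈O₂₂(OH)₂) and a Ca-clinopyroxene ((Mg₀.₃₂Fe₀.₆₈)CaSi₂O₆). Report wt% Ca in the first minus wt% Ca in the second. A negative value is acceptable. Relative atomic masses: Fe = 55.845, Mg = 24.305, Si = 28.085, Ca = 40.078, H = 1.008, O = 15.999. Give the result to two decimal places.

First mineral: 80.156 g Ca in 812.353 g formula = 9.87 wt% Ca.
Second mineral: 40.078 g Ca in 237.994 g formula = 16.84 wt% Ca.
9.87% − 16.84% gives a difference of -6.97 percentage points.

-6.97 percentage points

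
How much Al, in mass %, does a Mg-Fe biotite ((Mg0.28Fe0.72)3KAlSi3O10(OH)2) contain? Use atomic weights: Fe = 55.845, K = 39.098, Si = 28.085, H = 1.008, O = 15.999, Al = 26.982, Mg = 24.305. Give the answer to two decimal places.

5.56 mass %

Formula mass = 0.84*24.305 + 2.16*55.845 + 1*39.098 + 1*26.982 + 3*28.085 + 12*15.999 + 2*1.008 = 485.380 g/mol, of which 26.982 g is Al.
So Al makes up 26.982/485.380 = 0.0556 of the mass, i.e. 5.56%.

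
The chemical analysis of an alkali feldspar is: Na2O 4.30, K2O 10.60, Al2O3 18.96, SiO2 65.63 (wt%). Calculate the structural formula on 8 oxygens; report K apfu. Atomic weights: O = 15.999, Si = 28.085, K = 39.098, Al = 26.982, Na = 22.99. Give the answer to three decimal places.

4.30 wt% Na2O ÷ 61.979 g/mol = 0.06938 mol, giving 0.13876 Na and 0.06938 O.
10.60 wt% K2O ÷ 94.195 g/mol = 0.11253 mol, giving 0.22506 K and 0.11253 O.
18.96 wt% Al2O3 ÷ 101.961 g/mol = 0.18595 mol, giving 0.37190 Al and 0.55785 O.
65.63 wt% SiO2 ÷ 60.083 g/mol = 1.09232 mol, giving 1.09232 Si and 2.18464 O.
Oxygen sums to 2.92440; scaling by 8/2.92440 = 2.73560 puts the formula on 8 O.
K: 0.22506 × 2.73560 = 0.616 atoms per formula unit.

0.616 K apfu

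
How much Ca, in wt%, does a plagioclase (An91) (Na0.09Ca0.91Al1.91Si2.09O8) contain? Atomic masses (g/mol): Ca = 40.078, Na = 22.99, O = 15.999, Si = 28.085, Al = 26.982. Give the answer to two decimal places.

13.18 wt%

Formula mass = 0.09·22.99 + 0.91·40.078 + 1.91·26.982 + 2.09·28.085 + 8·15.999 = 276.765 g/mol, of which 36.471 g is Ca.
So Ca makes up 36.471/276.765 = 0.1318 of the mass, i.e. 13.18%.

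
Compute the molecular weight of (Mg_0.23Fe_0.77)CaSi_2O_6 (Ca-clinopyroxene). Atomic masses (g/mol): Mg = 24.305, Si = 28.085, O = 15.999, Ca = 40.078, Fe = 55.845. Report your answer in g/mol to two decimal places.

240.83 g/mol

The formula mass is the sum 0.23×24.305 + 0.77×55.845 + 1×40.078 + 2×28.085 + 6×15.999.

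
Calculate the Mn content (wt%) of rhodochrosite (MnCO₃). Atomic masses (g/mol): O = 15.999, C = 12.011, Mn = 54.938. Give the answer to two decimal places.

47.79 wt%

Formula mass = 1*54.938 + 1*12.011 + 3*15.999 = 114.946 g/mol, of which 54.938 g is Mn.
So Mn makes up 54.938/114.946 = 0.4779 of the mass, i.e. 47.79%.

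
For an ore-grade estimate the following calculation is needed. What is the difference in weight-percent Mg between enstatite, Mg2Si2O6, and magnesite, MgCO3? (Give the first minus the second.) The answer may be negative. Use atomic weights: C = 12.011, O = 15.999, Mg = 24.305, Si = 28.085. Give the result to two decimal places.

-4.62 percentage points

M(Mg2Si2O6) = 200.774 g/mol, so wt% Mg = 48.610/200.774 × 100 = 24.21%.
M(MgCO3) = 84.313 g/mol, so wt% Mg = 24.305/84.313 × 100 = 28.83%.
24.21 − 28.83 = -4.62 pp.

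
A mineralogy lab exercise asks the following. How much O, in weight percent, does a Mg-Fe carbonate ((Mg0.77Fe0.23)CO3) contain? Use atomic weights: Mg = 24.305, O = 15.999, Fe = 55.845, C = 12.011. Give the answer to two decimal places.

M((Mg0.77Fe0.23)CO3) = 91.567 g/mol.
O contributes 3 × 15.999 = 47.997 g per mole.
47.997/91.567 = 0.5242 → 52.42%.

52.42 weight percent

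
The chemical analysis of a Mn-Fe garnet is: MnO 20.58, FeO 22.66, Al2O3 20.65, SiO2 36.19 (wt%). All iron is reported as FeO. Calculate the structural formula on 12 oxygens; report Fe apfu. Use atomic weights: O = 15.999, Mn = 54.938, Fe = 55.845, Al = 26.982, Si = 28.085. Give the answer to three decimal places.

1.565 Fe apfu

MnO: 20.58/70.937 = 0.29012 mol → 0.29012 mol Mn, 0.29012 mol O.
FeO: 22.66/71.844 = 0.31541 mol → 0.31541 mol Fe, 0.31541 mol O.
Al2O3: 20.65/101.961 = 0.20253 mol → 0.40506 mol Al, 0.60759 mol O.
SiO2: 36.19/60.083 = 0.60233 mol → 0.60233 mol Si, 1.20466 mol O.
Total oxygen = 2.41778 mol. Normalization factor = 12/2.41778 = 4.96323.
Fe per 12 O = 0.31541 × 4.96323 = 1.565.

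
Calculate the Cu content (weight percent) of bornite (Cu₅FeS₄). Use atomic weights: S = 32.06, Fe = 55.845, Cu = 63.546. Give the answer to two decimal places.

63.32 weight percent

M(Cu₅FeS₄) = 501.815 g/mol.
Cu contributes 5 × 63.546 = 317.730 g per mole.
317.730/501.815 = 0.6332 → 63.32%.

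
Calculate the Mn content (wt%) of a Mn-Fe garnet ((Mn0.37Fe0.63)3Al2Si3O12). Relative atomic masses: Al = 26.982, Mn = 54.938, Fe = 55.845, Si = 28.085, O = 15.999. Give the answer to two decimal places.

12.28 wt%

M((Mn0.37Fe0.63)3Al2Si3O12) = 496.735 g/mol.
Mn contributes 1.11 × 54.938 = 60.981 g per mole.
60.981/496.735 = 0.1228 → 12.28%.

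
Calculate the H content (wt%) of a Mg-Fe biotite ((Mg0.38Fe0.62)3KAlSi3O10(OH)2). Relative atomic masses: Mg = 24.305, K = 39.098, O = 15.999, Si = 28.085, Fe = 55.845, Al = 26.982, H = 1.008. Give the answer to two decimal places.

Molar mass of (Mg0.38Fe0.62)3KAlSi3O10(OH)2: 1.14×24.305 + 1.86×55.845 + 1×39.098 + 1×26.982 + 3×28.085 + 12×15.999 + 2×1.008 = 475.918 g/mol.
Mass of H per formula unit: 2 × 1.008 = 2.016 g.
Weight fraction H = 2.016 / 475.918 = 0.0042.

0.42 wt%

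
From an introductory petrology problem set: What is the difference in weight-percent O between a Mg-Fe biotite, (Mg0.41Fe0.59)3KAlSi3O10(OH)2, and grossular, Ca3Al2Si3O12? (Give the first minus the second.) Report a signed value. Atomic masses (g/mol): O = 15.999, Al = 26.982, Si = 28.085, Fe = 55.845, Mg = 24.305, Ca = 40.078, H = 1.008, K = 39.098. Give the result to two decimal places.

M((Mg0.41Fe0.59)3KAlSi3O10(OH)2) = 473.080 g/mol, so wt% O = 191.988/473.080 × 100 = 40.58%.
M(Ca3Al2Si3O12) = 450.441 g/mol, so wt% O = 191.988/450.441 × 100 = 42.62%.
40.58 − 42.62 = -2.04 pp.

-2.04 percentage points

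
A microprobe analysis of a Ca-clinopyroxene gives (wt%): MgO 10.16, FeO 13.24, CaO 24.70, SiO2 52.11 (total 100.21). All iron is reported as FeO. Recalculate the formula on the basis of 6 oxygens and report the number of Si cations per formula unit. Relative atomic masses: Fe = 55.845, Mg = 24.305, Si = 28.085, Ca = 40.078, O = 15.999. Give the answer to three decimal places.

10.16 wt% MgO ÷ 40.304 g/mol = 0.25208 mol, giving 0.25208 Mg and 0.25208 O.
13.24 wt% FeO ÷ 71.844 g/mol = 0.18429 mol, giving 0.18429 Fe and 0.18429 O.
24.70 wt% CaO ÷ 56.077 g/mol = 0.44047 mol, giving 0.44047 Ca and 0.44047 O.
52.11 wt% SiO2 ÷ 60.083 g/mol = 0.86730 mol, giving 0.86730 Si and 1.73460 O.
Oxygen sums to 2.61144; scaling by 6/2.61144 = 2.29758 puts the formula on 6 O.
Si: 0.86730 × 2.29758 = 1.993 atoms per formula unit.

1.993 Si apfu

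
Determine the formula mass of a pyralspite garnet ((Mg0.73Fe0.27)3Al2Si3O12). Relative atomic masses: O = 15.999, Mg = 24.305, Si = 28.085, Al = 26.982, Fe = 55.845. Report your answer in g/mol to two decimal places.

428.67 g/mol

M = 2.19×24.305 + 0.81×55.845 + 2×26.982 + 3×28.085 + 12×15.999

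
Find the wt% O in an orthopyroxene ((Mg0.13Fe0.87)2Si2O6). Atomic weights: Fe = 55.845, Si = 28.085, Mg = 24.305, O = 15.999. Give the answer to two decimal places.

37.55 wt%

Formula mass = 0.26*24.305 + 1.74*55.845 + 2*28.085 + 6*15.999 = 255.654 g/mol, of which 95.994 g is O.
So O makes up 95.994/255.654 = 0.3755 of the mass, i.e. 37.55%.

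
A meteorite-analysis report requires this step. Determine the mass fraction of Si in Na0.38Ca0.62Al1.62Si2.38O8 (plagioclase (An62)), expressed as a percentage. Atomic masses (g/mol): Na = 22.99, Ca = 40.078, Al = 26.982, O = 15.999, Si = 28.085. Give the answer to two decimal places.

24.56 wt%

M(Na0.38Ca0.62Al1.62Si2.38O8) = 272.130 g/mol.
Si contributes 2.38 × 28.085 = 66.842 g per mole.
66.842/272.130 = 0.2456 → 24.56%.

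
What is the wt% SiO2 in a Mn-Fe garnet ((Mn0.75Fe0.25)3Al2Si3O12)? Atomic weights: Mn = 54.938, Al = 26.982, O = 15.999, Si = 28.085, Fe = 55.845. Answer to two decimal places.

36.36 wt%

Formula mass = 495.701 g/mol.
3 Si → 3.0000 mol SiO2 per formula unit; M(SiO2) = 60.083, so SiO2 mass = 180.249 g.
180.249/495.701 × 100 = 36.36 wt%.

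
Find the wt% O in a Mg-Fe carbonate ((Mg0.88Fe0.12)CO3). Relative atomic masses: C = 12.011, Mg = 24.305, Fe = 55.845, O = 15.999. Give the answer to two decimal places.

54.48 weight percent

Molar mass of (Mg0.88Fe0.12)CO3: 0.88*24.305 + 0.12*55.845 + 1*12.011 + 3*15.999 = 88.098 g/mol.
Mass of O per formula unit: 3 × 15.999 = 47.997 g.
Weight fraction O = 47.997 / 88.098 = 0.5448.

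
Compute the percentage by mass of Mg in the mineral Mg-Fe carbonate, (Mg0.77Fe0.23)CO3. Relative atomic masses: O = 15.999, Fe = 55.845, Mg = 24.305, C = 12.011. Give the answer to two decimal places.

20.44 wt%

Molar mass of (Mg0.77Fe0.23)CO3: 0.77*24.305 + 0.23*55.845 + 1*12.011 + 3*15.999 = 91.567 g/mol.
Mass of Mg per formula unit: 0.77 × 24.305 = 18.715 g.
Weight fraction Mg = 18.715 / 91.567 = 0.2044.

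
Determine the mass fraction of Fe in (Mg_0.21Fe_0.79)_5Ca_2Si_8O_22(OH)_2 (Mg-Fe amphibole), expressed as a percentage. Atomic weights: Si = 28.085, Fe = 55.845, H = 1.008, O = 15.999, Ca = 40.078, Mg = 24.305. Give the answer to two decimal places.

23.54 weight percent

Molar mass of (Mg_0.21Fe_0.79)_5Ca_2Si_8O_22(OH)_2: 1.05·24.305 + 3.95·55.845 + 2·40.078 + 8·28.085 + 24·15.999 + 2·1.008 = 936.936 g/mol.
Mass of Fe per formula unit: 3.95 × 55.845 = 220.588 g.
Weight fraction Fe = 220.588 / 936.936 = 0.2354.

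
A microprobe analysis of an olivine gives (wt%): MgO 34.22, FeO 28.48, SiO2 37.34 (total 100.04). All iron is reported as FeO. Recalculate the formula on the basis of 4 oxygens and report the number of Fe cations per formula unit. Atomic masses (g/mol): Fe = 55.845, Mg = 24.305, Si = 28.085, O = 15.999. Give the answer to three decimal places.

0.637 Fe apfu

34.22 wt% MgO ÷ 40.304 g/mol = 0.84905 mol, giving 0.84905 Mg and 0.84905 O.
28.48 wt% FeO ÷ 71.844 g/mol = 0.39641 mol, giving 0.39641 Fe and 0.39641 O.
37.34 wt% SiO2 ÷ 60.083 g/mol = 0.62147 mol, giving 0.62147 Si and 1.24294 O.
Oxygen sums to 2.48840; scaling by 4/2.48840 = 1.60746 puts the formula on 4 O.
Fe: 0.39641 × 1.60746 = 0.637 atoms per formula unit.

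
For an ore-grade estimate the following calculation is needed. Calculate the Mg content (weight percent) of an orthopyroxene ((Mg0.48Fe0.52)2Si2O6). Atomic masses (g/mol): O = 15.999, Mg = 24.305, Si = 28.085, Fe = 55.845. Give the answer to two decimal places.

Molar mass of (Mg0.48Fe0.52)2Si2O6: 0.96*24.305 + 1.04*55.845 + 2*28.085 + 6*15.999 = 233.576 g/mol.
Mass of Mg per formula unit: 0.96 × 24.305 = 23.333 g.
Weight fraction Mg = 23.333 / 233.576 = 0.0999.

9.99 weight percent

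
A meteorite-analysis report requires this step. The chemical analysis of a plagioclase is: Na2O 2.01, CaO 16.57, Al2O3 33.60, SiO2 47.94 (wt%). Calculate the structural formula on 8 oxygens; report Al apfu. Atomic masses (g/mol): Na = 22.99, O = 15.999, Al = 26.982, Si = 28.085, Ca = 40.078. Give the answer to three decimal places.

1.810 Al apfu

2.01 wt% Na2O ÷ 61.979 g/mol = 0.03243 mol, giving 0.06486 Na and 0.03243 O.
16.57 wt% CaO ÷ 56.077 g/mol = 0.29549 mol, giving 0.29549 Ca and 0.29549 O.
33.60 wt% Al2O3 ÷ 101.961 g/mol = 0.32954 mol, giving 0.65908 Al and 0.98862 O.
47.94 wt% SiO2 ÷ 60.083 g/mol = 0.79790 mol, giving 0.79790 Si and 1.59580 O.
Oxygen sums to 2.91234; scaling by 8/2.91234 = 2.74693 puts the formula on 8 O.
Al: 0.65908 × 2.74693 = 1.810 atoms per formula unit.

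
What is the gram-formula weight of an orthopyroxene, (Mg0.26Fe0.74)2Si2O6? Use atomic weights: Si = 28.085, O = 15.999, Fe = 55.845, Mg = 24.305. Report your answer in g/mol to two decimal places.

The formula mass is the sum 0.52*24.305 + 1.48*55.845 + 2*28.085 + 6*15.999.

247.45 g/mol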